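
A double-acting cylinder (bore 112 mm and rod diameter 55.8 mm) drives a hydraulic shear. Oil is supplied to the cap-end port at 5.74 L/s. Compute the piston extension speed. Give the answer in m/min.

v ≈ 35.0 m/min

Cap-side area A_cap = π/4 × (112 mm)² = 9852 mm^2
v = Q / A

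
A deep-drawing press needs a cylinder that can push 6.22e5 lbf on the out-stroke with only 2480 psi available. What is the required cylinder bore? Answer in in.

D ≈ 17.9 in

Extension force acts on the full piston face: F = P × (π/4)D².
D = √(4F / (πP)) = √(4 × 6.22e5 lbf / (π × 2480 psi))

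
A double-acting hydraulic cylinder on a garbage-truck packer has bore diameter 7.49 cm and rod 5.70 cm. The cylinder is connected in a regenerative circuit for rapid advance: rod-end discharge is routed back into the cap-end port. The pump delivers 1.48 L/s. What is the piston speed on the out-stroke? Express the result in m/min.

In regeneration the rod-end outflow joins the pump flow into the cap end, so the net volume the pump must supply per unit advance equals the rod cross-section area.
Rod cross-section A_rod = π/4 × (5.70 cm)² = 25.52 cm^2
v = Q_pump / A_rod

v ≈ 34.8 m/min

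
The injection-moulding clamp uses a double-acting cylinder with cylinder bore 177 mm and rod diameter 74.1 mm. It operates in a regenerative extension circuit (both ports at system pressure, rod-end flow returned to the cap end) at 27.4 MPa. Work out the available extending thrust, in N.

With equal pressure on both faces, forces on the annular region cancel; the net push is pressure × rod cross-section.
Rod cross-section A_rod = π/4 × (74.1 mm)² = 4312 mm^2
F = P × A_rod

F ≈ 1.18e5 N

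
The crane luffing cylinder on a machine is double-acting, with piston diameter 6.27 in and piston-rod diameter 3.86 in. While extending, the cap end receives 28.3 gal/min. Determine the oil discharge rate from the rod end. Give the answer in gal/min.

Q_out ≈ 17.6 gal/min

Cap-side area A_cap = π/4 × (6.27 in)² = 30.88 in^2
Rod-side annular area A_ann = π/4 × (6.27² − 3.86²) = 19.17 in^2
Piston speed v = Q_in/A_cap; rod-end outflow Q_out = v × A_ann = Q_in × A_ann/A_cap.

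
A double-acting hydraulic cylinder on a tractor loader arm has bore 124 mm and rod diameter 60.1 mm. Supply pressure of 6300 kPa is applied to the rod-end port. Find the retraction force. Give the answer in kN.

Rod-side annular area A_ann = π/4 × (124² − 60.1²) = 9239 mm^2
On retraction the pressure acts on the annular area (bore minus rod).
F = P × A_ann

F ≈ 58.2 kN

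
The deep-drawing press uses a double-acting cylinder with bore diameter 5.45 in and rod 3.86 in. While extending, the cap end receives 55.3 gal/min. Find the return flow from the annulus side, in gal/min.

Q_out ≈ 27.6 gal/min

Cap-side area A_cap = π/4 × (5.45 in)² = 23.33 in^2
Rod-side annular area A_ann = π/4 × (5.45² − 3.86²) = 11.63 in^2
Piston speed v = Q_in/A_cap; rod-end outflow Q_out = v × A_ann = Q_in × A_ann/A_cap.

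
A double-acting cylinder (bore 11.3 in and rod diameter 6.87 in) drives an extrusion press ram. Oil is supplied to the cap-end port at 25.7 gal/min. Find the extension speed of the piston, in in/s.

v ≈ 0.987 in/s

Cap-side area A_cap = π/4 × (11.3 in)² = 100.3 in^2
v = Q / A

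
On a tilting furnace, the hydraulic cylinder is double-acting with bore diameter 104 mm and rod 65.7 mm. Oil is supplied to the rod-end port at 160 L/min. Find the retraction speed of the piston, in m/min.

v ≈ 31.3 m/min

Rod-side annular area A_ann = π/4 × (104² − 65.7²) = 5105 mm^2
Flow into the rod-end port fills the annular volume.
v = Q / A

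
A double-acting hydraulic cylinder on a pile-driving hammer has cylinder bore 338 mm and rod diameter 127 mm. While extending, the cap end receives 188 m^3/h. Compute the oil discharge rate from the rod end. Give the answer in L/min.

Cap-side area A_cap = π/4 × (338 mm)² = 89730 mm^2
Rod-side annular area A_ann = π/4 × (338² − 127²) = 77060 mm^2
Piston speed v = Q_in/A_cap; rod-end outflow Q_out = v × A_ann = Q_in × A_ann/A_cap.

Q_out ≈ 2690 L/min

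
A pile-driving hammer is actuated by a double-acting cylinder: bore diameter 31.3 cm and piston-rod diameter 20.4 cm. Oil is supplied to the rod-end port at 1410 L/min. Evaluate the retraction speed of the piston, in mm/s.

Rod-side annular area A_ann = π/4 × (31.3² − 20.4²) = 442.6 cm^2
Flow into the rod-end port fills the annular volume.
v = Q / A

v ≈ 531 mm/s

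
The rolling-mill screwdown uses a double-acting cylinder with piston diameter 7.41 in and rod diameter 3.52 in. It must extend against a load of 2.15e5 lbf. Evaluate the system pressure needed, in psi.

Cap-side area A_cap = π/4 × (7.41 in)² = 43.12 in^2
P = F / A = 2.15e5 lbf / A

P ≈ 4990 psi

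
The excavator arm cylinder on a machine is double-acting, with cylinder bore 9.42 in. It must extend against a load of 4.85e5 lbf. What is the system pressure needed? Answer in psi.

Cap-side area A_cap = π/4 × (9.42 in)² = 69.69 in^2
P = F / A = 4.85e5 lbf / A

P ≈ 6960 psi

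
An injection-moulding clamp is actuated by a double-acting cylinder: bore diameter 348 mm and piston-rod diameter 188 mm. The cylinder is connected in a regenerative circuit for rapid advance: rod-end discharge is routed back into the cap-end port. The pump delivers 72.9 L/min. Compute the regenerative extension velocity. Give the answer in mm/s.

v ≈ 43.8 mm/s

In regeneration the rod-end outflow joins the pump flow into the cap end, so the net volume the pump must supply per unit advance equals the rod cross-section area.
Rod cross-section A_rod = π/4 × (188 mm)² = 27760 mm^2
v = Q_pump / A_rod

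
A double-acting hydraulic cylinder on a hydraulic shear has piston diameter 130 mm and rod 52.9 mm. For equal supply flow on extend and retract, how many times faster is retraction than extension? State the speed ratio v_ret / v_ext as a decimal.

Cap-side area A_cap = π/4 × (130 mm)² = 13270 mm^2
Rod-side annular area A_ann = π/4 × (130² − 52.9²) = 11080 mm^2
For equal Q, v ∝ 1/A, so v_ret/v_ext = A_cap/A_ann.

v_ret/v_ext ≈ 1.20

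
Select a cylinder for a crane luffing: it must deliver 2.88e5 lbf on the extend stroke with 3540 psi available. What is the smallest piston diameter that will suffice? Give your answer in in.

D ≈ 10.2 in

Extension force acts on the full piston face: F = P × (π/4)D².
D = √(4F / (πP)) = √(4 × 2.88e5 lbf / (π × 3540 psi))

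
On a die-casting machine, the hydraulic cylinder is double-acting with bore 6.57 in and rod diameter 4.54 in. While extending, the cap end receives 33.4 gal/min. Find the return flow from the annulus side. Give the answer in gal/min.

Cap-side area A_cap = π/4 × (6.57 in)² = 33.90 in^2
Rod-side annular area A_ann = π/4 × (6.57² − 4.54²) = 17.71 in^2
Piston speed v = Q_in/A_cap; rod-end outflow Q_out = v × A_ann = Q_in × A_ann/A_cap.

Q_out ≈ 17.5 gal/min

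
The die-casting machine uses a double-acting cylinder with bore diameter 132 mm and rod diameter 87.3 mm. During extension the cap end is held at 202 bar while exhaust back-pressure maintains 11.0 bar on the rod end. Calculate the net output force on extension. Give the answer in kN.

Cap-side area A_cap = π/4 × (132 mm)² = 13680 mm^2
Rod-side annular area A_ann = π/4 × (132² − 87.3²) = 7699 mm^2
Net thrust = P_cap·A_cap − P_rod·A_ann = 276.4 kN − 8.469 kN

F ≈ 268 kN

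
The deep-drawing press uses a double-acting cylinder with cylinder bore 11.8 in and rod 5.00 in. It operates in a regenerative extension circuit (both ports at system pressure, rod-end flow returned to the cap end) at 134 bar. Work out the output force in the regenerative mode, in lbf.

With equal pressure on both faces, forces on the annular region cancel; the net push is pressure × rod cross-section.
Rod cross-section A_rod = π/4 × (5.00 in)² = 19.63 in^2
F = P × A_rod

F ≈ 38200 lbf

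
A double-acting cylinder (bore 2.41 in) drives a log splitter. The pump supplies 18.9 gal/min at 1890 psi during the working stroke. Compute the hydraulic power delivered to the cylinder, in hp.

Hydraulic power = P × Q

W ≈ 20.8 hp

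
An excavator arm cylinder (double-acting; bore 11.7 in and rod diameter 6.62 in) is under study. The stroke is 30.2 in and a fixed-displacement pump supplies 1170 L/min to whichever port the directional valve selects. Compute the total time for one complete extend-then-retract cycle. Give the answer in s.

t ≈ 4.58 s

Cap-side area A_cap = π/4 × (11.7 in)² = 107.5 in^2
Rod-side annular area A_ann = π/4 × (11.7² − 6.62²) = 73.09 in^2
t_ext = A_cap·L/Q = 2.729 s
t_ret = A_ann·L/Q = 1.855 s
t_cycle = t_ext + t_ret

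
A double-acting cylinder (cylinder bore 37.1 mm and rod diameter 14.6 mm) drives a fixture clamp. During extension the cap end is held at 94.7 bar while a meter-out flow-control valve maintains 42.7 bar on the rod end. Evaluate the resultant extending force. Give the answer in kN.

Cap-side area A_cap = π/4 × (37.1 mm)² = 1081 mm^2
Rod-side annular area A_ann = π/4 × (37.1² − 14.6²) = 913.6 mm^2
Net thrust = P_cap·A_cap − P_rod·A_ann = 10.24 kN − 3.901 kN

F ≈ 6.34 kN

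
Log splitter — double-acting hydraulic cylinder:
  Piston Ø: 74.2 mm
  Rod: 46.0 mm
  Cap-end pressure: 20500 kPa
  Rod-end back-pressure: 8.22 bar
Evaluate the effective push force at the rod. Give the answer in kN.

F ≈ 86.5 kN

Cap-side area A_cap = π/4 × (74.2 mm)² = 4324 mm^2
Rod-side annular area A_ann = π/4 × (74.2² − 46.0²) = 2662 mm^2
Net thrust = P_cap·A_cap − P_rod·A_ann = 88.64 kN − 2.188 kN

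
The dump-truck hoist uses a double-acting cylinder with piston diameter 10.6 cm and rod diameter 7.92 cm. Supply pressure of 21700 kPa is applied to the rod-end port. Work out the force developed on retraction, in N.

F ≈ 84600 N

Rod-side annular area A_ann = π/4 × (10.6² − 7.92²) = 38.98 cm^2
On retraction the pressure acts on the annular area (bore minus rod).
F = P × A_ann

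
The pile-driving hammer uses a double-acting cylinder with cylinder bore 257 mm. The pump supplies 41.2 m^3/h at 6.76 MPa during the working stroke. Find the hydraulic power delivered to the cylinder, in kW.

W ≈ 77.4 kW

Hydraulic power = P × Q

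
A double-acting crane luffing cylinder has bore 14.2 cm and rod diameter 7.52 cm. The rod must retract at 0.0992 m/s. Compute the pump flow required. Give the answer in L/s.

Q ≈ 1.13 L/s

Rod-side annular area A_ann = π/4 × (14.2² − 7.52²) = 114.0 cm^2
Q = A × v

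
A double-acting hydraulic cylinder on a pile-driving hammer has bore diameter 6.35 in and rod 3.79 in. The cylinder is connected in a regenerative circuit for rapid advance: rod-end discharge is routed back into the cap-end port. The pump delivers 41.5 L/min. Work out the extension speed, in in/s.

v ≈ 3.74 in/s

In regeneration the rod-end outflow joins the pump flow into the cap end, so the net volume the pump must supply per unit advance equals the rod cross-section area.
Rod cross-section A_rod = π/4 × (3.79 in)² = 11.28 in^2
v = Q_pump / A_rod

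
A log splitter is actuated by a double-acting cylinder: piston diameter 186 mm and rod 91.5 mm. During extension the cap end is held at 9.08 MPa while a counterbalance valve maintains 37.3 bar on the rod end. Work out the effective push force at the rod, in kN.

F ≈ 170 kN

Cap-side area A_cap = π/4 × (186 mm)² = 27170 mm^2
Rod-side annular area A_ann = π/4 × (186² − 91.5²) = 20600 mm^2
Net thrust = P_cap·A_cap − P_rod·A_ann = 246.7 kN − 76.82 kN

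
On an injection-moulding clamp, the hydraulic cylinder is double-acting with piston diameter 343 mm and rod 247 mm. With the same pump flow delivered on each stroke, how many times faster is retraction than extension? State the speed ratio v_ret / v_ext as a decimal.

Cap-side area A_cap = π/4 × (343 mm)² = 92400 mm^2
Rod-side annular area A_ann = π/4 × (343² − 247²) = 44480 mm^2
For equal Q, v ∝ 1/A, so v_ret/v_ext = A_cap/A_ann.

v_ret/v_ext ≈ 2.08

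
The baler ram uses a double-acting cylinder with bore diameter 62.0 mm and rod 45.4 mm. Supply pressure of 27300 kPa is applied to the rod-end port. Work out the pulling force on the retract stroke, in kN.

F ≈ 38.2 kN

Rod-side annular area A_ann = π/4 × (62.0² − 45.4²) = 1400 mm^2
On retraction the pressure acts on the annular area (bore minus rod).
F = P × A_ann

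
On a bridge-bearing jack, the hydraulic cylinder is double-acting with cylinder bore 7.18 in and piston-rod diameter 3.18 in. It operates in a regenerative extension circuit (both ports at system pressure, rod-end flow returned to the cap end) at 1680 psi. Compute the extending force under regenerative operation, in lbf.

With equal pressure on both faces, forces on the annular region cancel; the net push is pressure × rod cross-section.
Rod cross-section A_rod = π/4 × (3.18 in)² = 7.942 in^2
F = P × A_rod

F ≈ 13300 lbf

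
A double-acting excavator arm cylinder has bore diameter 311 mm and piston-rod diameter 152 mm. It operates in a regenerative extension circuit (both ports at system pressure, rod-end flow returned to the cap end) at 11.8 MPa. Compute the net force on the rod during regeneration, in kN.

With equal pressure on both faces, forces on the annular region cancel; the net push is pressure × rod cross-section.
Rod cross-section A_rod = π/4 × (152 mm)² = 18150 mm^2
F = P × A_rod

F ≈ 214 kN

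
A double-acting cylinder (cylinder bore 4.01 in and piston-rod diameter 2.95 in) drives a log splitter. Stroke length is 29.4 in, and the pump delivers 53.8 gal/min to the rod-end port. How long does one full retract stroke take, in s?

t ≈ 0.822 s

Rod-side annular area A_ann = π/4 × (4.01² − 2.95²) = 5.794 in^2
Swept volume V = A × L; t = V / Q = A·L / Q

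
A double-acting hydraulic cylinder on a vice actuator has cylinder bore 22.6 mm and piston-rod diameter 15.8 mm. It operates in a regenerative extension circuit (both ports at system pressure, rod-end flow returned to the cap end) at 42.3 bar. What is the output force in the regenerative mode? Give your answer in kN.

With equal pressure on both faces, forces on the annular region cancel; the net push is pressure × rod cross-section.
Rod cross-section A_rod = π/4 × (15.8 mm)² = 196.1 mm^2
F = P × A_rod

F ≈ 0.829 kN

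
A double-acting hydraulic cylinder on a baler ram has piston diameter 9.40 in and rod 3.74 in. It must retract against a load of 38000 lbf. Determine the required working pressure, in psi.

Rod-side annular area A_ann = π/4 × (9.40² − 3.74²) = 58.41 in^2
Retraction: pressure acts on the annular area.
P = F / A = 38000 lbf / A

P ≈ 651 psi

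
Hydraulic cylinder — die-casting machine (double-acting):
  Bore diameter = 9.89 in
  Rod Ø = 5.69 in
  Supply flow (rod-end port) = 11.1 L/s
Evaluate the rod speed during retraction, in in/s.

v ≈ 13.2 in/s

Rod-side annular area A_ann = π/4 × (9.89² − 5.69²) = 51.39 in^2
Flow into the rod-end port fills the annular volume.
v = Q / A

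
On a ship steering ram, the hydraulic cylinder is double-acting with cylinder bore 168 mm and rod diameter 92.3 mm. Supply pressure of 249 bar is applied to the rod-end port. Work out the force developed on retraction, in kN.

Rod-side annular area A_ann = π/4 × (168² − 92.3²) = 15480 mm^2
On retraction the pressure acts on the annular area (bore minus rod).
F = P × A_ann

F ≈ 385 kN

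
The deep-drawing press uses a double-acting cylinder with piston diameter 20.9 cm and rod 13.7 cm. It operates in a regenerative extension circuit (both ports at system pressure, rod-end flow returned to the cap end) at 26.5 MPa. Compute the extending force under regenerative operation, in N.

F ≈ 3.91e5 N

With equal pressure on both faces, forces on the annular region cancel; the net push is pressure × rod cross-section.
Rod cross-section A_rod = π/4 × (13.7 cm)² = 147.4 cm^2
F = P × A_rod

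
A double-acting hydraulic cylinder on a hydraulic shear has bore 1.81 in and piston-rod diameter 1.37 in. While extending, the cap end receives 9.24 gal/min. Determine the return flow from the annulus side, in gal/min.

Q_out ≈ 3.95 gal/min

Cap-side area A_cap = π/4 × (1.81 in)² = 2.573 in^2
Rod-side annular area A_ann = π/4 × (1.81² − 1.37²) = 1.099 in^2
Piston speed v = Q_in/A_cap; rod-end outflow Q_out = v × A_ann = Q_in × A_ann/A_cap.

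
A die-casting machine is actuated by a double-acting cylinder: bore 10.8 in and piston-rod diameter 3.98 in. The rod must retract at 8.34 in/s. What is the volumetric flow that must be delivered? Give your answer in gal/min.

Q ≈ 171 gal/min

Rod-side annular area A_ann = π/4 × (10.8² − 3.98²) = 79.17 in^2
Q = A × v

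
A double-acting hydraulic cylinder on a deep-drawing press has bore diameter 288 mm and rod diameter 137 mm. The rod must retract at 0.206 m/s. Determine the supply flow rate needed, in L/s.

Rod-side annular area A_ann = π/4 × (288² − 137²) = 50400 mm^2
Q = A × v

Q ≈ 10.4 L/s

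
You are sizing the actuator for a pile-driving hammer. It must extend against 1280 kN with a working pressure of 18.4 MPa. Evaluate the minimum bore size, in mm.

Extension force acts on the full piston face: F = P × (π/4)D².
D = √(4F / (πP)) = √(4 × 1280 kN / (π × 18.4 MPa))

D ≈ 298 mm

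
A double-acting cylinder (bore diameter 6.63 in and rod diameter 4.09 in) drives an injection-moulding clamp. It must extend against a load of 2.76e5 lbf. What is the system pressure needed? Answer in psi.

P ≈ 7990 psi

Cap-side area A_cap = π/4 × (6.63 in)² = 34.52 in^2
P = F / A = 2.76e5 lbf / A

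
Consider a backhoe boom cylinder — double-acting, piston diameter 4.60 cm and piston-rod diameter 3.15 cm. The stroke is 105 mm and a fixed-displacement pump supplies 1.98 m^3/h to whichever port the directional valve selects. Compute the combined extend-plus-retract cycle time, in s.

Cap-side area A_cap = π/4 × (4.60 cm)² = 16.62 cm^2
Rod-side annular area A_ann = π/4 × (4.60² − 3.15²) = 8.826 cm^2
t_ext = A_cap·L/Q = 0.3173 s
t_ret = A_ann·L/Q = 0.1685 s
t_cycle = t_ext + t_ret

t ≈ 0.486 s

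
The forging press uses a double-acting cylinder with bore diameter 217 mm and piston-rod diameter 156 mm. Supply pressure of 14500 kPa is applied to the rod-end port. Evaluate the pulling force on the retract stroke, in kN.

Rod-side annular area A_ann = π/4 × (217² − 156²) = 17870 mm^2
On retraction the pressure acts on the annular area (bore minus rod).
F = P × A_ann

F ≈ 259 kN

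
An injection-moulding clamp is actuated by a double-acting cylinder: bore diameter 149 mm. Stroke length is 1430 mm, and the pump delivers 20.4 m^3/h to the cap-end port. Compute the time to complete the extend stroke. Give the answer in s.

t ≈ 4.40 s

Cap-side area A_cap = π/4 × (149 mm)² = 17440 mm^2
Swept volume V = A × L; t = V / Q = A·L / Q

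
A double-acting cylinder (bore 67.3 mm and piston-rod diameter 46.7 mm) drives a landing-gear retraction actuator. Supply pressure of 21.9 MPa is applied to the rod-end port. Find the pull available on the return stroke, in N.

F ≈ 40400 N

Rod-side annular area A_ann = π/4 × (67.3² − 46.7²) = 1844 mm^2
On retraction the pressure acts on the annular area (bore minus rod).
F = P × A_ann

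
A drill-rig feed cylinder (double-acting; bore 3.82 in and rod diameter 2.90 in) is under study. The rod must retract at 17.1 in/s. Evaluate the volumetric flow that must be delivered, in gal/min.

Q ≈ 21.6 gal/min

Rod-side annular area A_ann = π/4 × (3.82² − 2.90²) = 4.856 in^2
Q = A × v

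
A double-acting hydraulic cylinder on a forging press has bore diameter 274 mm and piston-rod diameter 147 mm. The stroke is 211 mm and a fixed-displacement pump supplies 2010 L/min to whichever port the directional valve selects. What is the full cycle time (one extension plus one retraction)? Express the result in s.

Cap-side area A_cap = π/4 × (274 mm)² = 58960 mm^2
Rod-side annular area A_ann = π/4 × (274² − 147²) = 41990 mm^2
t_ext = A_cap·L/Q = 0.3714 s
t_ret = A_ann·L/Q = 0.2645 s
t_cycle = t_ext + t_ret

t ≈ 0.636 s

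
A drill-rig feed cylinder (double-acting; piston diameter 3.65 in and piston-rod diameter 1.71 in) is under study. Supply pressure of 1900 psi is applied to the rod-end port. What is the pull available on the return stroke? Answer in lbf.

F ≈ 15500 lbf

Rod-side annular area A_ann = π/4 × (3.65² − 1.71²) = 8.167 in^2
On retraction the pressure acts on the annular area (bore minus rod).
F = P × A_ann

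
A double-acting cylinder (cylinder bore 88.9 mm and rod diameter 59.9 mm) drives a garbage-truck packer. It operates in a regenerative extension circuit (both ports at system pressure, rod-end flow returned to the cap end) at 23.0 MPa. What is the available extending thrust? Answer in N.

With equal pressure on both faces, forces on the annular region cancel; the net push is pressure × rod cross-section.
Rod cross-section A_rod = π/4 × (59.9 mm)² = 2818 mm^2
F = P × A_rod

F ≈ 64800 N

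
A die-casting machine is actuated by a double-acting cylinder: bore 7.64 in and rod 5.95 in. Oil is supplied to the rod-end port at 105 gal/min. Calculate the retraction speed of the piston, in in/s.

Rod-side annular area A_ann = π/4 × (7.64² − 5.95²) = 18.04 in^2
Flow into the rod-end port fills the annular volume.
v = Q / A

v ≈ 22.4 in/s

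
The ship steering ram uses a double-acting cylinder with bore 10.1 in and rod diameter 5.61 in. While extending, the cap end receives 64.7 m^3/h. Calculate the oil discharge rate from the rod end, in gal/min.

Cap-side area A_cap = π/4 × (10.1 in)² = 80.12 in^2
Rod-side annular area A_ann = π/4 × (10.1² − 5.61²) = 55.40 in^2
Piston speed v = Q_in/A_cap; rod-end outflow Q_out = v × A_ann = Q_in × A_ann/A_cap.

Q_out ≈ 197 gal/min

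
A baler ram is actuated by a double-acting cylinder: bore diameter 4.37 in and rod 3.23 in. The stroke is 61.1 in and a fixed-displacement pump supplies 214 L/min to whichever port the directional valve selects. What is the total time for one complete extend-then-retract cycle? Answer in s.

t ≈ 6.12 s

Cap-side area A_cap = π/4 × (4.37 in)² = 15.00 in^2
Rod-side annular area A_ann = π/4 × (4.37² − 3.23²) = 6.805 in^2
t_ext = A_cap·L/Q = 4.210 s
t_ret = A_ann·L/Q = 1.910 s
t_cycle = t_ext + t_ret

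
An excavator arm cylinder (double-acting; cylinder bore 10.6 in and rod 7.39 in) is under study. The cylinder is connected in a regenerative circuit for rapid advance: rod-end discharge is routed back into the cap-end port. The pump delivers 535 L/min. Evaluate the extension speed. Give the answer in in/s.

v ≈ 12.7 in/s

In regeneration the rod-end outflow joins the pump flow into the cap end, so the net volume the pump must supply per unit advance equals the rod cross-section area.
Rod cross-section A_rod = π/4 × (7.39 in)² = 42.89 in^2
v = Q_pump / A_rod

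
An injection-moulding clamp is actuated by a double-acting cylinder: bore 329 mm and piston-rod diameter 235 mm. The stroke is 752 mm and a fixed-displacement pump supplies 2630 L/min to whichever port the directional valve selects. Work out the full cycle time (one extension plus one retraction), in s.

t ≈ 2.17 s

Cap-side area A_cap = π/4 × (329 mm)² = 85010 mm^2
Rod-side annular area A_ann = π/4 × (329² − 235²) = 41640 mm^2
t_ext = A_cap·L/Q = 1.458 s
t_ret = A_ann·L/Q = 0.7143 s
t_cycle = t_ext + t_ret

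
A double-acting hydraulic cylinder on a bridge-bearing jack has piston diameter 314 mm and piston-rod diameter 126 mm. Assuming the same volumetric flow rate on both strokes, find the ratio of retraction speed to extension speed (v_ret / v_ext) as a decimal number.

Cap-side area A_cap = π/4 × (314 mm)² = 77440 mm^2
Rod-side annular area A_ann = π/4 × (314² − 126²) = 64970 mm^2
For equal Q, v ∝ 1/A, so v_ret/v_ext = A_cap/A_ann.

v_ret/v_ext ≈ 1.19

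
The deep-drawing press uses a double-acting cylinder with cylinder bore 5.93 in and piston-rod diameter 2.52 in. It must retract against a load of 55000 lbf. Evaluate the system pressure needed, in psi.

P ≈ 2430 psi

Rod-side annular area A_ann = π/4 × (5.93² − 2.52²) = 22.63 in^2
Retraction: pressure acts on the annular area.
P = F / A = 55000 lbf / A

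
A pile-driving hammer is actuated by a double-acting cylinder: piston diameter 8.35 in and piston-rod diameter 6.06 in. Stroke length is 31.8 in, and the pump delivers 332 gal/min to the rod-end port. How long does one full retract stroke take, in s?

t ≈ 0.645 s

Rod-side annular area A_ann = π/4 × (8.35² − 6.06²) = 25.92 in^2
Swept volume V = A × L; t = V / Q = A·L / Q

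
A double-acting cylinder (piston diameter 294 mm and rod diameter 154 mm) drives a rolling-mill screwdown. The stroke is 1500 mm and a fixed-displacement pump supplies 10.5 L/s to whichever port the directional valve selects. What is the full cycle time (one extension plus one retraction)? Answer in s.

t ≈ 16.7 s

Cap-side area A_cap = π/4 × (294 mm)² = 67890 mm^2
Rod-side annular area A_ann = π/4 × (294² − 154²) = 49260 mm^2
t_ext = A_cap·L/Q = 9.698 s
t_ret = A_ann·L/Q = 7.037 s
t_cycle = t_ext + t_ret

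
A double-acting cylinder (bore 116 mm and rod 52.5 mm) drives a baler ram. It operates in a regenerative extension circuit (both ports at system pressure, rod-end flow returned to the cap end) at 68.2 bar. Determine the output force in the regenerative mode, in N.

With equal pressure on both faces, forces on the annular region cancel; the net push is pressure × rod cross-section.
Rod cross-section A_rod = π/4 × (52.5 mm)² = 2165 mm^2
F = P × A_rod

F ≈ 14800 N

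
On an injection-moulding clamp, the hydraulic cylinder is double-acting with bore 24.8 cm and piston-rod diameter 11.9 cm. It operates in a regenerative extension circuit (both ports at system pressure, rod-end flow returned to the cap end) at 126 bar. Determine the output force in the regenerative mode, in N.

F ≈ 1.40e5 N

With equal pressure on both faces, forces on the annular region cancel; the net push is pressure × rod cross-section.
Rod cross-section A_rod = π/4 × (11.9 cm)² = 111.2 cm^2
F = P × A_rod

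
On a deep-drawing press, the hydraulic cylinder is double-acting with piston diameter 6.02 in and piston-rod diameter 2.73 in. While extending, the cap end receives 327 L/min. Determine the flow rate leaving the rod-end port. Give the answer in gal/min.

Cap-side area A_cap = π/4 × (6.02 in)² = 28.46 in^2
Rod-side annular area A_ann = π/4 × (6.02² − 2.73²) = 22.61 in^2
Piston speed v = Q_in/A_cap; rod-end outflow Q_out = v × A_ann = Q_in × A_ann/A_cap.

Q_out ≈ 68.6 gal/min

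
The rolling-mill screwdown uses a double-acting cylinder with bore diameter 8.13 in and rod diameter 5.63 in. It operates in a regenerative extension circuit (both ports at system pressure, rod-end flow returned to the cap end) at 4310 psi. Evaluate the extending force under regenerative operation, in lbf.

With equal pressure on both faces, forces on the annular region cancel; the net push is pressure × rod cross-section.
Rod cross-section A_rod = π/4 × (5.63 in)² = 24.89 in^2
F = P × A_rod

F ≈ 1.07e5 lbf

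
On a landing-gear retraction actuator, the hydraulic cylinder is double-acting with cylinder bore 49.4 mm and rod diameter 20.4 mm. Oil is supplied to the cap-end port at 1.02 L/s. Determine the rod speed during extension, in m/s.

v ≈ 0.532 m/s

Cap-side area A_cap = π/4 × (49.4 mm)² = 1917 mm^2
v = Q / A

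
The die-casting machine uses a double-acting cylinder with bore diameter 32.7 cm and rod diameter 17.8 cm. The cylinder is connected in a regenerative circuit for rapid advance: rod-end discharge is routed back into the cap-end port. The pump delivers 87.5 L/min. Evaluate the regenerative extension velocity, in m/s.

v ≈ 0.0586 m/s

In regeneration the rod-end outflow joins the pump flow into the cap end, so the net volume the pump must supply per unit advance equals the rod cross-section area.
Rod cross-section A_rod = π/4 × (17.8 cm)² = 248.8 cm^2
v = Q_pump / A_rod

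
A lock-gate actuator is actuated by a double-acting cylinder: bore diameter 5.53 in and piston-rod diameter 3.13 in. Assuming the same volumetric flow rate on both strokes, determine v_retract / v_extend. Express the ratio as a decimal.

v_ret/v_ext ≈ 1.47

Cap-side area A_cap = π/4 × (5.53 in)² = 24.02 in^2
Rod-side annular area A_ann = π/4 × (5.53² − 3.13²) = 16.32 in^2
For equal Q, v ∝ 1/A, so v_ret/v_ext = A_cap/A_ann.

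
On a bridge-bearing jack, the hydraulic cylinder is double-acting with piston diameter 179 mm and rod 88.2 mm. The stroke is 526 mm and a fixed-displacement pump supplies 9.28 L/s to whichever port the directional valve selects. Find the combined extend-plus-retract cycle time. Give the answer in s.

Cap-side area A_cap = π/4 × (179 mm)² = 25160 mm^2
Rod-side annular area A_ann = π/4 × (179² − 88.2²) = 19060 mm^2
t_ext = A_cap·L/Q = 1.426 s
t_ret = A_ann·L/Q = 1.080 s
t_cycle = t_ext + t_ret

t ≈ 2.51 s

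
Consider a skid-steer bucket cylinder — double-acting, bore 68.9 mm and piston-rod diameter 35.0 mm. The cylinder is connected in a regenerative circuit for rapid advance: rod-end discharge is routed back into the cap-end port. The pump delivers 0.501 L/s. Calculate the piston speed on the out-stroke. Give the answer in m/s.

v ≈ 0.521 m/s

In regeneration the rod-end outflow joins the pump flow into the cap end, so the net volume the pump must supply per unit advance equals the rod cross-section area.
Rod cross-section A_rod = π/4 × (35.0 mm)² = 962.1 mm^2
v = Q_pump / A_rod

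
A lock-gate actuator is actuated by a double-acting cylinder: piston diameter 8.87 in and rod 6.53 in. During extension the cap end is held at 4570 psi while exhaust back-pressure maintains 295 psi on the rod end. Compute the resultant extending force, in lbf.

Cap-side area A_cap = π/4 × (8.87 in)² = 61.79 in^2
Rod-side annular area A_ann = π/4 × (8.87² − 6.53²) = 28.30 in^2
Net thrust = P_cap·A_cap − P_rod·A_ann = 2.824e5 lbf − 8349 lbf

F ≈ 2.74e5 lbf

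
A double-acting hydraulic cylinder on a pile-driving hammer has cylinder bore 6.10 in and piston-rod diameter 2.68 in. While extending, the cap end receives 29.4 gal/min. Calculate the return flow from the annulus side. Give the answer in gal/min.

Q_out ≈ 23.7 gal/min

Cap-side area A_cap = π/4 × (6.10 in)² = 29.22 in^2
Rod-side annular area A_ann = π/4 × (6.10² − 2.68²) = 23.58 in^2
Piston speed v = Q_in/A_cap; rod-end outflow Q_out = v × A_ann = Q_in × A_ann/A_cap.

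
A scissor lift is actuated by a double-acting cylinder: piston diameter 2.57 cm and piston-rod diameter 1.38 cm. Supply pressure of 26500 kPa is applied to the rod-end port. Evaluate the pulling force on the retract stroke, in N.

F ≈ 9780 N

Rod-side annular area A_ann = π/4 × (2.57² − 1.38²) = 3.692 cm^2
On retraction the pressure acts on the annular area (bore minus rod).
F = P × A_ann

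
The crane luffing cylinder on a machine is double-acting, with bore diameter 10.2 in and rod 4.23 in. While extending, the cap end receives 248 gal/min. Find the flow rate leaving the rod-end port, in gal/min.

Q_out ≈ 205 gal/min

Cap-side area A_cap = π/4 × (10.2 in)² = 81.71 in^2
Rod-side annular area A_ann = π/4 × (10.2² − 4.23²) = 67.66 in^2
Piston speed v = Q_in/A_cap; rod-end outflow Q_out = v × A_ann = Q_in × A_ann/A_cap.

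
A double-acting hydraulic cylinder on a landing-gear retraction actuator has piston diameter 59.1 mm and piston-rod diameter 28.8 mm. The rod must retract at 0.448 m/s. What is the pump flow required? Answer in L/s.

Rod-side annular area A_ann = π/4 × (59.1² − 28.8²) = 2092 mm^2
Q = A × v

Q ≈ 0.937 L/s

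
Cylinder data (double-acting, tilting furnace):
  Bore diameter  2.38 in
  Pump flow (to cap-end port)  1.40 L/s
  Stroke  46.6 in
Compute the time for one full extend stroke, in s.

Cap-side area A_cap = π/4 × (2.38 in)² = 4.449 in^2
Swept volume V = A × L; t = V / Q = A·L / Q

t ≈ 2.43 s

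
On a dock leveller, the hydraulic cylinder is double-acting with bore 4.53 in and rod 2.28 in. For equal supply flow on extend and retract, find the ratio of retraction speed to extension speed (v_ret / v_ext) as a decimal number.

Cap-side area A_cap = π/4 × (4.53 in)² = 16.12 in^2
Rod-side annular area A_ann = π/4 × (4.53² − 2.28²) = 12.03 in^2
For equal Q, v ∝ 1/A, so v_ret/v_ext = A_cap/A_ann.

v_ret/v_ext ≈ 1.34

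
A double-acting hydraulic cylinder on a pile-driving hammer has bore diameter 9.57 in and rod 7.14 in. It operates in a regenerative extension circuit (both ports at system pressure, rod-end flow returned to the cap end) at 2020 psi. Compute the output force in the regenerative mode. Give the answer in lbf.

With equal pressure on both faces, forces on the annular region cancel; the net push is pressure × rod cross-section.
Rod cross-section A_rod = π/4 × (7.14 in)² = 40.04 in^2
F = P × A_rod

F ≈ 80900 lbf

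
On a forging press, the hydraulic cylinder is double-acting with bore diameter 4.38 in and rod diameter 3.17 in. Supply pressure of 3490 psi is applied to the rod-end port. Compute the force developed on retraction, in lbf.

Rod-side annular area A_ann = π/4 × (4.38² − 3.17²) = 7.175 in^2
On retraction the pressure acts on the annular area (bore minus rod).
F = P × A_ann

F ≈ 25000 lbf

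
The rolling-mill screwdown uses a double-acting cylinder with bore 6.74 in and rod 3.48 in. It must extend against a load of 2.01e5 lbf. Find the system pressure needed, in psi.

Cap-side area A_cap = π/4 × (6.74 in)² = 35.68 in^2
P = F / A = 2.01e5 lbf / A

P ≈ 5630 psi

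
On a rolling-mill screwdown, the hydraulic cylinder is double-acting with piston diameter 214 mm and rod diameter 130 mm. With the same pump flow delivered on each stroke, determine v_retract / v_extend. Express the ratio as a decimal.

Cap-side area A_cap = π/4 × (214 mm)² = 35970 mm^2
Rod-side annular area A_ann = π/4 × (214² − 130²) = 22690 mm^2
For equal Q, v ∝ 1/A, so v_ret/v_ext = A_cap/A_ann.

v_ret/v_ext ≈ 1.58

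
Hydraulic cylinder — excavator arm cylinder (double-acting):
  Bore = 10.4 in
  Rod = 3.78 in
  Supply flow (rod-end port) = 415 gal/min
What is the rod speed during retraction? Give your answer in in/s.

Rod-side annular area A_ann = π/4 × (10.4² − 3.78²) = 73.73 in^2
Flow into the rod-end port fills the annular volume.
v = Q / A

v ≈ 21.7 in/s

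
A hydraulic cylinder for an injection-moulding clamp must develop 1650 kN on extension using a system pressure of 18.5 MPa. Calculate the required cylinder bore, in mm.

Extension force acts on the full piston face: F = P × (π/4)D².
D = √(4F / (πP)) = √(4 × 1650 kN / (π × 18.5 MPa))

D ≈ 337 mm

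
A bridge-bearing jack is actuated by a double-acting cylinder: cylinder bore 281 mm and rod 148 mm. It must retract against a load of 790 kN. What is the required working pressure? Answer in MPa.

Rod-side annular area A_ann = π/4 × (281² − 148²) = 44810 mm^2
Retraction: pressure acts on the annular area.
P = F / A = 790 kN / A

P ≈ 17.6 MPa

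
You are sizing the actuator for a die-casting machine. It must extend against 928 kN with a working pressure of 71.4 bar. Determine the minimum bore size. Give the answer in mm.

Extension force acts on the full piston face: F = P × (π/4)D².
D = √(4F / (πP)) = √(4 × 928 kN / (π × 71.4 bar))

D ≈ 407 mm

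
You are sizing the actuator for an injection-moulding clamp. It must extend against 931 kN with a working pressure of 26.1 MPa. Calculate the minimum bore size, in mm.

D ≈ 213 mm

Extension force acts on the full piston face: F = P × (π/4)D².
D = √(4F / (πP)) = √(4 × 931 kN / (π × 26.1 MPa))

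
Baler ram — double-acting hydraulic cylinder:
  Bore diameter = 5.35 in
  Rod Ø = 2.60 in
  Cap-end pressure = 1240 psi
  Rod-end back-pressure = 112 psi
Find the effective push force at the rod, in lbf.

Cap-side area A_cap = π/4 × (5.35 in)² = 22.48 in^2
Rod-side annular area A_ann = π/4 × (5.35² − 2.60²) = 17.17 in^2
Net thrust = P_cap·A_cap − P_rod·A_ann = 27880 lbf − 1923 lbf

F ≈ 26000 lbf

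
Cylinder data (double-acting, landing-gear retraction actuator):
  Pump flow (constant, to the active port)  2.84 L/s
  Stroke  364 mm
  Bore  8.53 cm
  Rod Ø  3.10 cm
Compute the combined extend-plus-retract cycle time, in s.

Cap-side area A_cap = π/4 × (8.53 cm)² = 57.15 cm^2
Rod-side annular area A_ann = π/4 × (8.53² − 3.10²) = 49.60 cm^2
t_ext = A_cap·L/Q = 0.7324 s
t_ret = A_ann·L/Q = 0.6357 s
t_cycle = t_ext + t_ret

t ≈ 1.37 s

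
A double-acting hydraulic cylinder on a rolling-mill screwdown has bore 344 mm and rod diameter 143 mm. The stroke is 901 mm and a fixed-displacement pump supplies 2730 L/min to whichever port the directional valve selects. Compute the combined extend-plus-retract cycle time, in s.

Cap-side area A_cap = π/4 × (344 mm)² = 92940 mm^2
Rod-side annular area A_ann = π/4 × (344² − 143²) = 76880 mm^2
t_ext = A_cap·L/Q = 1.840 s
t_ret = A_ann·L/Q = 1.522 s
t_cycle = t_ext + t_ret

t ≈ 3.36 s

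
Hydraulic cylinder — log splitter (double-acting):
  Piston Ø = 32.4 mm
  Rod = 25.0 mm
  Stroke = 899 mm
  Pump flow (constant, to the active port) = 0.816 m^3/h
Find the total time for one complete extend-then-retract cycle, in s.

Cap-side area A_cap = π/4 × (32.4 mm)² = 824.5 mm^2
Rod-side annular area A_ann = π/4 × (32.4² − 25.0²) = 333.6 mm^2
t_ext = A_cap·L/Q = 3.270 s
t_ret = A_ann·L/Q = 1.323 s
t_cycle = t_ext + t_ret

t ≈ 4.59 s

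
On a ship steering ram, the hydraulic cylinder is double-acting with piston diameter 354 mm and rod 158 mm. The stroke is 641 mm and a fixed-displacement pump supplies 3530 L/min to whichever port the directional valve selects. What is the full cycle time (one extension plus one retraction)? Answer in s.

Cap-side area A_cap = π/4 × (354 mm)² = 98420 mm^2
Rod-side annular area A_ann = π/4 × (354² − 158²) = 78820 mm^2
t_ext = A_cap·L/Q = 1.072 s
t_ret = A_ann·L/Q = 0.8587 s
t_cycle = t_ext + t_ret

t ≈ 1.93 s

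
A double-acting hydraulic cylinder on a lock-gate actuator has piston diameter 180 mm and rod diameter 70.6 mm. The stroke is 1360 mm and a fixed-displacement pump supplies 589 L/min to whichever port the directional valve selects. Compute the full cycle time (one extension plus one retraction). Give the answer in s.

t ≈ 6.51 s

Cap-side area A_cap = π/4 × (180 mm)² = 25450 mm^2
Rod-side annular area A_ann = π/4 × (180² − 70.6²) = 21530 mm^2
t_ext = A_cap·L/Q = 3.525 s
t_ret = A_ann·L/Q = 2.983 s
t_cycle = t_ext + t_ret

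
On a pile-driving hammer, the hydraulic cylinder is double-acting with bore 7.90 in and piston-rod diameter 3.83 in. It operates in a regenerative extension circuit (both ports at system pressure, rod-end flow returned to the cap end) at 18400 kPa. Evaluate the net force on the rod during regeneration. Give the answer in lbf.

F ≈ 30700 lbf

With equal pressure on both faces, forces on the annular region cancel; the net push is pressure × rod cross-section.
Rod cross-section A_rod = π/4 × (3.83 in)² = 11.52 in^2
F = P × A_rod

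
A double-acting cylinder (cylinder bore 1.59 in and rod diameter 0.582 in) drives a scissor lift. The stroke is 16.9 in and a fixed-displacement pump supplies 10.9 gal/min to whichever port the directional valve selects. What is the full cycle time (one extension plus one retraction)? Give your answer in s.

Cap-side area A_cap = π/4 × (1.59 in)² = 1.986 in^2
Rod-side annular area A_ann = π/4 × (1.59² − 0.582²) = 1.720 in^2
t_ext = A_cap·L/Q = 0.7996 s
t_ret = A_ann·L/Q = 0.6925 s
t_cycle = t_ext + t_ret

t ≈ 1.49 s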